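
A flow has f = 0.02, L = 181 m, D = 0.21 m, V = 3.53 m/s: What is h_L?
Formula: h_L = f \frac{L}{D} \frac{V^2}{2g}
h_L = 0.02·(181/0.21)·3.53²/(2·9.81) = 10.95 m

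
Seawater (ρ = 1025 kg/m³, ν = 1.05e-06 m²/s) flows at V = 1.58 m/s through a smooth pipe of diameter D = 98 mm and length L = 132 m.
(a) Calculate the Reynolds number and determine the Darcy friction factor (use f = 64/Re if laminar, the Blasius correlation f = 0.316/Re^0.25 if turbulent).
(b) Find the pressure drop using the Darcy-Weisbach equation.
(a) Re = V·D/ν = 1.58·0.098/1.05e-06 = 147470 → turbulent (Re > 4000); f = 0.316/Re^0.25 = 0.316/147470^0.25 = 0.016125 (Blasius is strictly valid for Re ≲ 1e5; used here as the smooth-pipe estimate the problem specifies)
(b) Darcy-Weisbach: ΔP = f·(L/D)·½ρV²/1000 = 0.016125·(132/0.098)·½·1025·1.58²/1000 = 27.79 kPa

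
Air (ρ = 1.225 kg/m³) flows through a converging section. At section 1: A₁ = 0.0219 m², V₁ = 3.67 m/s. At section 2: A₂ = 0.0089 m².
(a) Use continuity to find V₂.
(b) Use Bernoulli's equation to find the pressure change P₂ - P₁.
(a) Continuity: A₁V₁=A₂V₂ -> V₂=A₁V₁/A₂=0.0219*3.67/0.0089=9.03 m/s
(b) Bernoulli: P₂-P₁=0.5*rho*(V₁^2-V₂^2)/1000=0.5*1.225*(3.67^2-9.03^2)/1000=-0.04169 kPa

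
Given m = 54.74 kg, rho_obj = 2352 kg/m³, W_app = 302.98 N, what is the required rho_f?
Formula: W_{app} = mg\left(1 - \frac{\rho_f}{\rho_{obj}}\right)
Substituting knowns: 302.98 = 54.74·9.81·(1 − rho_f/2352)
Solving for rho_f: rho_f = 2352·(1 − 302.98/(54.74·9.81)) = 1025 kg/m³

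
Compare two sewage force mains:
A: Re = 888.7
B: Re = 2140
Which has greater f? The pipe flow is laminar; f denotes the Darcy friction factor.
f(A) = 0.07202, f(B) = 0.02991. Answer: A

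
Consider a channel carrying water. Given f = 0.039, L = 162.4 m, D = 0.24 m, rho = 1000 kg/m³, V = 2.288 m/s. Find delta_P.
Formula: \Delta P = f \frac{L}{D} \frac{\rho V^2}{2}
delta_P = 0.039·(162.4/0.24)·0.5·1000·2.288²/1000 = 69.08 kPa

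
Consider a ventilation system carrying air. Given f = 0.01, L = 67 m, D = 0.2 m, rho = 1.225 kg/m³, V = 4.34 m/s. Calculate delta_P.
Formula: \Delta P = f \frac{L}{D} \frac{\rho V^2}{2}
delta_P = 0.01·(67/0.2)·0.5·1.225·4.34²/1000 = 0.03865 kPa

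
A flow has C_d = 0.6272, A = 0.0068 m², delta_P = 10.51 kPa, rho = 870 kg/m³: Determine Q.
Formula: Q = C_d A \sqrt{\frac{2 \Delta P}{\rho}}
Q = 0.6272·0.0068·√(2·(10.51·1000)/870)·1000 = 20.96 L/s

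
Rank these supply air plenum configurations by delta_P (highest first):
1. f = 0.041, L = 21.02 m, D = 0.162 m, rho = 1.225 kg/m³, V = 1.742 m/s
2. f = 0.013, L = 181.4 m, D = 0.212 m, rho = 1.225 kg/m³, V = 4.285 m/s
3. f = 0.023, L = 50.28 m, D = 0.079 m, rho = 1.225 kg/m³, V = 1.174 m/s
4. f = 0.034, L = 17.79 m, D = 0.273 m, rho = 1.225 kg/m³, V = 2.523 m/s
Case 1: delta_P = 0.009888 kPa
Case 2: delta_P = 0.1251 kPa
Case 3: delta_P = 0.01236 kPa
Case 4: delta_P = 0.008638 kPa
Ranking (highest first): 2, 3, 1, 4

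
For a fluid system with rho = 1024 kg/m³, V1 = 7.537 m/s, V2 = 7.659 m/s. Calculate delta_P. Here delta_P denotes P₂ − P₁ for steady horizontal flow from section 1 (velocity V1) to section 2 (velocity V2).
Formula: \Delta P = \frac{1}{2} \rho (V_1^2 - V_2^2)
delta_P = 0.5·1024·(7.537² − 7.659²)/1000 = -0.9492 kPa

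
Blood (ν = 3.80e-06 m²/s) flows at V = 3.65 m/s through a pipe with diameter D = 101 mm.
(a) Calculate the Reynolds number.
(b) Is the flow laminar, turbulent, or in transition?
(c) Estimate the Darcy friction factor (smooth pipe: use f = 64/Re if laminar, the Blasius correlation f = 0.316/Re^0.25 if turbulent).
(a) Re = V·D/ν = 3.65·0.101/3.80e-06 = 97013
(b) Flow regime: turbulent (Re > 4000)
(c) Friction factor: f = 0.316/Re^0.25 = 0.316/97013^0.25 = 0.01791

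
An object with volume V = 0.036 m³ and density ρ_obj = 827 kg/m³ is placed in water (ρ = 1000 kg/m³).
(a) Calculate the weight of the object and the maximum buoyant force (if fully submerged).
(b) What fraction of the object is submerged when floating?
(a) W=rho_obj*g*V=827*9.81*0.036=292.1 N; F_B(max)=rho*g*V=1000*9.81*0.036=353.2 N
(b) Floating fraction=rho_obj/rho=827/1000=0.827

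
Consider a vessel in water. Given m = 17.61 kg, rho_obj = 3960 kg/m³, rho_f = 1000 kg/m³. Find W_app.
Formula: W_{app} = mg\left(1 - \frac{\rho_f}{\rho_{obj}}\right)
W_app = 17.61·9.81·(1 − 1000/3960) = 129.1 N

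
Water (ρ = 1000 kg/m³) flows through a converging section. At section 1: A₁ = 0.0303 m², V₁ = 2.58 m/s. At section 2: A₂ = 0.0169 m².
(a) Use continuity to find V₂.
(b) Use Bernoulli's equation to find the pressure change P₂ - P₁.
(a) Continuity: A₁V₁=A₂V₂ -> V₂=A₁V₁/A₂=0.0303*2.58/0.0169=4.63 m/s
(b) Bernoulli: P₂-P₁=0.5*rho*(V₁^2-V₂^2)/1000=0.5*1000*(2.58^2-4.63^2)/1000=-7.39 kPa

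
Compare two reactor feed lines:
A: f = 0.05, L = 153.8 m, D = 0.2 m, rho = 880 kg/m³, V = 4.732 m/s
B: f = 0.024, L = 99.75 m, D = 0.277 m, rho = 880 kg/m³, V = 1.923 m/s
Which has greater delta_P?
delta_P(A) = 378.8 kPa, delta_P(B) = 14.06 kPa. Answer: A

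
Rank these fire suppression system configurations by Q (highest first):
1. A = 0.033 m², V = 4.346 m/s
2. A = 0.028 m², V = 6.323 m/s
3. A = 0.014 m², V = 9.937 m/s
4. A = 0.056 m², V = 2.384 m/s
Case 1: Q = 143.4 L/s
Case 2: Q = 177 L/s
Case 3: Q = 139.1 L/s
Case 4: Q = 133.5 L/s
Ranking (highest first): 2, 1, 3, 4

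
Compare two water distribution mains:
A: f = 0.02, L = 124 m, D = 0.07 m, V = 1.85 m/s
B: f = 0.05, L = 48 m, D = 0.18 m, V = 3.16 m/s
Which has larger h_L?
h_L(A) = 6.18 m, h_L(B) = 6.786 m. Answer: B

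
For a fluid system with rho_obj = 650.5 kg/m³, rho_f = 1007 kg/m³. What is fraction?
Formula: f_{sub} = \frac{\rho_{obj}}{\rho_f}
fraction = 650.5/1007 = 0.646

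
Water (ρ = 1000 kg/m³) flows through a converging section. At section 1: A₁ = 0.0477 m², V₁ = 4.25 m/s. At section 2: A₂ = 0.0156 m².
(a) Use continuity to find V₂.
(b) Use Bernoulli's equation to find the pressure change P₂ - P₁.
(a) Continuity: A₁V₁=A₂V₂ -> V₂=A₁V₁/A₂=0.0477*4.25/0.0156=13.00 m/s
(b) Bernoulli: P₂-P₁=0.5*rho*(V₁^2-V₂^2)/1000=0.5*1000*(4.25^2-13.00^2)/1000=-75.47 kPa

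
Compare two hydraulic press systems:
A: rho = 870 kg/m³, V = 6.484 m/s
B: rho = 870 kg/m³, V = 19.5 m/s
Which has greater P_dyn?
P_dyn(A) = 18.29 kPa, P_dyn(B) = 165.4 kPa. Answer: B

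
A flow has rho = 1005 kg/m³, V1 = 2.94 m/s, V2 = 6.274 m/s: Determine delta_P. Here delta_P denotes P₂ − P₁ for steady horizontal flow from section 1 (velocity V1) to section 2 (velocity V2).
Formula: \Delta P = \frac{1}{2} \rho (V_1^2 - V_2^2)
delta_P = 0.5·1005·(2.94² − 6.274²)/1000 = -15.44 kPa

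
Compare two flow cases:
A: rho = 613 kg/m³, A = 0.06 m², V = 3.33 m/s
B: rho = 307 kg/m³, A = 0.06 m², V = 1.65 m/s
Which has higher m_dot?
m_dot(A) = 122.5 kg/s, m_dot(B) = 30.39 kg/s. Answer: A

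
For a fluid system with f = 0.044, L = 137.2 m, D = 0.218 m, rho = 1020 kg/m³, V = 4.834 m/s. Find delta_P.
Formula: \Delta P = f \frac{L}{D} \frac{\rho V^2}{2}
delta_P = 0.044·(137.2/0.218)·0.5·1020·4.834²/1000 = 330 kPa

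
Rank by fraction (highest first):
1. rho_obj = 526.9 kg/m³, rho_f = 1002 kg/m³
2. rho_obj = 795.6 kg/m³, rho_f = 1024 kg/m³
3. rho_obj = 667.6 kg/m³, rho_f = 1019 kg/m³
Case 1: fraction = 0.5258
Case 2: fraction = 0.777
Case 3: fraction = 0.6552
Ranking (highest first): 2, 3, 1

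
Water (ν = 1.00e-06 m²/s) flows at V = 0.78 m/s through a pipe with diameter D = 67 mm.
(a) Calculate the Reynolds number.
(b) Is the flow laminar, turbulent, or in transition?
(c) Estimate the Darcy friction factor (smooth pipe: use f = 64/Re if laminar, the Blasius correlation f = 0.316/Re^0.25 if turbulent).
(a) Re = V·D/ν = 0.78·0.067/1.00e-06 = 52260
(b) Flow regime: turbulent (Re > 4000)
(c) Friction factor: f = 0.316/Re^0.25 = 0.316/52260^0.25 = 0.0209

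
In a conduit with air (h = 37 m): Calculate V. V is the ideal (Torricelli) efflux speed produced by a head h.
Formula: V = \sqrt{2 g h}
V = √(2·9.81·37) = 26.94 m/s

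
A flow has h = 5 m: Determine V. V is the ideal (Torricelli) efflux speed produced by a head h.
Formula: V = \sqrt{2 g h}
V = √(2·9.81·5) = 9.905 m/s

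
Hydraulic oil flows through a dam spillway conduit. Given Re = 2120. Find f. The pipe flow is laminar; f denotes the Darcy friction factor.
Formula: f = \frac{64}{Re}
f = 64/2120 = 0.03019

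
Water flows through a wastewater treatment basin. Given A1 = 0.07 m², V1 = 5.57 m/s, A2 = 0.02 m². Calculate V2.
Formula: V_2 = \frac{A_1 V_1}{A_2}
V2 = 0.07·5.57/0.02 = 19.5 m/s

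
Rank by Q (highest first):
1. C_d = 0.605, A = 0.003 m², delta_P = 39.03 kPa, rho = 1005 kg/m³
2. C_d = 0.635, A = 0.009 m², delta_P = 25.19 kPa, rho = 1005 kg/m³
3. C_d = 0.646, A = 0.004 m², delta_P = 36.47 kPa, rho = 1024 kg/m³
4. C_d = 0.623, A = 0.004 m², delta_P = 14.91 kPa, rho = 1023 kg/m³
Case 1: Q = 16 L/s
Case 2: Q = 40.46 L/s
Case 3: Q = 21.81 L/s
Case 4: Q = 13.45 L/s
Ranking (highest first): 2, 3, 1, 4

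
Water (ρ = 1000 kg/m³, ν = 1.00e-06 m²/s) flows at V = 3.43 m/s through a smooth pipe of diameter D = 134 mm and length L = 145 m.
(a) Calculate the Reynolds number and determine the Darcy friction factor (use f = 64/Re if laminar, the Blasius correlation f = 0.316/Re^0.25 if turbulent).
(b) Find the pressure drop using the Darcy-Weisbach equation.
(a) Re = V·D/ν = 3.43·0.134/1.00e-06 = 459620 → turbulent (Re > 4000); f = 0.316/Re^0.25 = 0.316/459620^0.25 = 0.012136 (Blasius is strictly valid for Re ≲ 1e5; used here as the smooth-pipe estimate the problem specifies)
(b) Darcy-Weisbach: ΔP = f·(L/D)·½ρV²/1000 = 0.012136·(145/0.134)·½·1000·3.43²/1000 = 77.25 kPa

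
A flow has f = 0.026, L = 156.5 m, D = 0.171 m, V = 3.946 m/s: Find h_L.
Formula: h_L = f \frac{L}{D} \frac{V^2}{2g}
h_L = 0.026·(156.5/0.171)·3.946²/(2·9.81) = 18.88 m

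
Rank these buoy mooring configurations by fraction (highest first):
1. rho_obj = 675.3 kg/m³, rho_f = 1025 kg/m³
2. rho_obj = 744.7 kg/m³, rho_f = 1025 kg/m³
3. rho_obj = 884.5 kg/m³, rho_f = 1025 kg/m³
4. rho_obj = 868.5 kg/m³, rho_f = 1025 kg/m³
Case 1: fraction = 0.6588
Case 2: fraction = 0.7265
Case 3: fraction = 0.8629
Case 4: fraction = 0.8473
Ranking (highest first): 3, 4, 2, 1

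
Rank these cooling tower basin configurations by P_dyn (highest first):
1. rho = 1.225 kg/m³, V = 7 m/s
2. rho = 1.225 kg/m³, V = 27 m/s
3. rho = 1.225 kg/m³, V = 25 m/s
Case 1: P_dyn = 0.03001 kPa
Case 2: P_dyn = 0.4465 kPa
Case 3: P_dyn = 0.3828 kPa
Ranking (highest first): 2, 3, 1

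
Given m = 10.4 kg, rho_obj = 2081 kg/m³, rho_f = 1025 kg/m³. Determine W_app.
Formula: W_{app} = mg\left(1 - \frac{\rho_f}{\rho_{obj}}\right)
W_app = 10.4·9.81·(1 − 1025/2081) = 51.77 N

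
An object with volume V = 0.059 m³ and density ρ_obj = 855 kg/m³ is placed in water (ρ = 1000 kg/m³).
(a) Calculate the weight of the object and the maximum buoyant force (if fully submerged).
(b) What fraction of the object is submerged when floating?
(a) W=rho_obj*g*V=855*9.81*0.059=494.9 N; F_B(max)=rho*g*V=1000*9.81*0.059=578.8 N
(b) Floating fraction=rho_obj/rho=855/1000=0.855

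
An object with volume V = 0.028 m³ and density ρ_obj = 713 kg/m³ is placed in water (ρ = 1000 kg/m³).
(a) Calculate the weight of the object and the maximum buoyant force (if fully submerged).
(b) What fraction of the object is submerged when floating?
(a) W=rho_obj*g*V=713*9.81*0.028=195.8 N; F_B(max)=rho*g*V=1000*9.81*0.028=274.7 N
(b) Floating fraction=rho_obj/rho=713/1000=0.713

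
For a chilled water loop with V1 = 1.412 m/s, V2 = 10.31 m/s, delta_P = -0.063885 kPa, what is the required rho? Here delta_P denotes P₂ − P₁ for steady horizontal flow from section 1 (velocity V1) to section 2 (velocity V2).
Formula: \Delta P = \frac{1}{2} \rho (V_1^2 - V_2^2)
Substituting knowns: -0.063885 = 0.5·rho·(1.412² − 10.31²)/1000
Solving for rho: rho = 2·(-0.063885·1000)/(1.412² − 10.31²) = 1.225 kg/m³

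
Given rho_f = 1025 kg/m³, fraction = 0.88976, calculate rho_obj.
Formula: f_{sub} = \frac{\rho_{obj}}{\rho_f}
Substituting knowns: 0.88976 = rho_obj/1025
Solving for rho_obj: rho_obj = 0.88976·1025 = 912 kg/m³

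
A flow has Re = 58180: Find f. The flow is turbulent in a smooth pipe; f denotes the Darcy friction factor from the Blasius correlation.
Formula: f = \frac{0.316}{Re^{0.25}}
f = 0.316/58180^0.25 = 0.02035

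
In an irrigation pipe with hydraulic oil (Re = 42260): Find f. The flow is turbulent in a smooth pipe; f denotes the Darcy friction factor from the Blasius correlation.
Formula: f = \frac{0.316}{Re^{0.25}}
f = 0.316/42260^0.25 = 0.02204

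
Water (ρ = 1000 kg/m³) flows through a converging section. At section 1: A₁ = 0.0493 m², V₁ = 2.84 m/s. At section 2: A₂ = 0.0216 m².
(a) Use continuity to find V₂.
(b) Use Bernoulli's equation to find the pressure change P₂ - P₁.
(a) Continuity: A₁V₁=A₂V₂ -> V₂=A₁V₁/A₂=0.0493*2.84/0.0216=6.48 m/s
(b) Bernoulli: P₂-P₁=0.5*rho*(V₁^2-V₂^2)/1000=0.5*1000*(2.84^2-6.48^2)/1000=-16.96 kPa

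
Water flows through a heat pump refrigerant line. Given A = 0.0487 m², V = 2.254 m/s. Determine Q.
Formula: Q = A V
Q = 0.0487·2.254·1000 = 109.8 L/s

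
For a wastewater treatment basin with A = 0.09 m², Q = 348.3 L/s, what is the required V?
Formula: Q = A V
Substituting knowns: 348.3 = 0.09·V·1000
Solving for V: V = (348.3/1000)/0.09 = 3.87 m/s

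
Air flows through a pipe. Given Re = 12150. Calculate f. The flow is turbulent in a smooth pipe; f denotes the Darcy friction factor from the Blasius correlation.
Formula: f = \frac{0.316}{Re^{0.25}}
f = 0.316/12150^0.25 = 0.0301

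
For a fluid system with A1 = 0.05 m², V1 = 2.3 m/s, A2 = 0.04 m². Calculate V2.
Formula: V_2 = \frac{A_1 V_1}{A_2}
V2 = 0.05·2.3/0.04 = 2.875 m/s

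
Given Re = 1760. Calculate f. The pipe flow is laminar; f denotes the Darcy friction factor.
Formula: f = \frac{64}{Re}
f = 64/1760 = 0.03636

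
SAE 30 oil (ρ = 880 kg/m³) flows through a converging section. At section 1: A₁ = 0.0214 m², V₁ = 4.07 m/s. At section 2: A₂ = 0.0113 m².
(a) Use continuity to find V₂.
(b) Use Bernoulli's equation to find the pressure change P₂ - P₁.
(a) Continuity: A₁V₁=A₂V₂ -> V₂=A₁V₁/A₂=0.0214*4.07/0.0113=7.71 m/s
(b) Bernoulli: P₂-P₁=0.5*rho*(V₁^2-V₂^2)/1000=0.5*880*(4.07^2-7.71^2)/1000=-18.87 kPa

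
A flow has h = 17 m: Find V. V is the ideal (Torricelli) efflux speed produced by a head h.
Formula: V = \sqrt{2 g h}
V = √(2·9.81·17) = 18.26 m/s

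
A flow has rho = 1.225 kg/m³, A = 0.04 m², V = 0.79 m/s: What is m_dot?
Formula: \dot{m} = \rho A V
m_dot = 1.225·0.04·0.79 = 0.03871 kg/s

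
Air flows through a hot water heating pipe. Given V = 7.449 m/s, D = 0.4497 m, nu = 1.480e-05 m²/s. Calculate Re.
Formula: Re = \frac{V D}{\nu}
Re = 7.449·0.4497/1.480e-05 = 226339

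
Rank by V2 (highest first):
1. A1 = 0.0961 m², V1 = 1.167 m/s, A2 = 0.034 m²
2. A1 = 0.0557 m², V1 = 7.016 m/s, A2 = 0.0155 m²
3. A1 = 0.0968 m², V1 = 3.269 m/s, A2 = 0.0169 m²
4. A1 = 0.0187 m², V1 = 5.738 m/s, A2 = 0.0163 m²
Case 1: V2 = 3.298 m/s
Case 2: V2 = 25.21 m/s
Case 3: V2 = 18.72 m/s
Case 4: V2 = 6.583 m/s
Ranking (highest first): 2, 3, 4, 1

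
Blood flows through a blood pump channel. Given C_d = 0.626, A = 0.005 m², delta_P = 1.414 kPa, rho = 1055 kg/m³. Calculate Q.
Formula: Q = C_d A \sqrt{\frac{2 \Delta P}{\rho}}
Q = 0.626·0.005·√(2·(1.414·1000)/1055)·1000 = 5.125 L/s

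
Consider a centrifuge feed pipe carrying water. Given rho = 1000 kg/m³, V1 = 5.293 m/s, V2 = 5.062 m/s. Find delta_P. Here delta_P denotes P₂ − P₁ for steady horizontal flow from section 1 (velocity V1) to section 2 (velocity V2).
Formula: \Delta P = \frac{1}{2} \rho (V_1^2 - V_2^2)
delta_P = 0.5·1000·(5.293² − 5.062²)/1000 = 1.196 kPa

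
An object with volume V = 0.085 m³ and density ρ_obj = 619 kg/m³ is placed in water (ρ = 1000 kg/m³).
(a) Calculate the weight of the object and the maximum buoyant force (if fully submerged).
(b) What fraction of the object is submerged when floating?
(a) W=rho_obj*g*V=619*9.81*0.085=516.2 N; F_B(max)=rho*g*V=1000*9.81*0.085=833.9 N
(b) Floating fraction=rho_obj/rho=619/1000=0.619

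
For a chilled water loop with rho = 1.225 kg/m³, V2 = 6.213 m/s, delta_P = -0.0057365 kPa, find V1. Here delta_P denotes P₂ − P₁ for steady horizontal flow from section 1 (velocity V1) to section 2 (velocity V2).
Formula: \Delta P = \frac{1}{2} \rho (V_1^2 - V_2^2)
Substituting knowns: -0.0057365 = 0.5·1.225·(V1² − 6.213²)/1000
Solving for V1: V1 = √(6.213² + 2·(-0.0057365·1000)/1.225) = 5.407 m/s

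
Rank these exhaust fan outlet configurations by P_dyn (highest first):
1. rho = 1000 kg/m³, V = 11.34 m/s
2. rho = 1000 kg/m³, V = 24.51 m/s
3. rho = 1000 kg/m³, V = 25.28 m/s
Case 1: P_dyn = 64.3 kPa
Case 2: P_dyn = 300.4 kPa
Case 3: P_dyn = 319.5 kPa
Ranking (highest first): 3, 2, 1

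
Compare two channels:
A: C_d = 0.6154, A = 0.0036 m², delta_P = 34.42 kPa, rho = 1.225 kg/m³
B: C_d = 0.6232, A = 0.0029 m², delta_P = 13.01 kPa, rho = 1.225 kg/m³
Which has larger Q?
Q(A) = 525.2 L/s, Q(B) = 263.4 L/s. Answer: A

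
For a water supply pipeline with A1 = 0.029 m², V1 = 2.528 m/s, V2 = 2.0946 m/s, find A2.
Formula: V_2 = \frac{A_1 V_1}{A_2}
Substituting knowns: 2.0946 = 0.029·2.528/A2
Solving for A2: A2 = 0.029·2.528/2.0946 = 0.035 m²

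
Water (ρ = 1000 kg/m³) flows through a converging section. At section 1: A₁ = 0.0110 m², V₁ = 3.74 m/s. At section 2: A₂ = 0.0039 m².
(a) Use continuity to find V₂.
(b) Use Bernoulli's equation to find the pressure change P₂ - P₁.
(a) Continuity: A₁V₁=A₂V₂ -> V₂=A₁V₁/A₂=0.0110*3.74/0.0039=10.55 m/s
(b) Bernoulli: P₂-P₁=0.5*rho*(V₁^2-V₂^2)/1000=0.5*1000*(3.74^2-10.55^2)/1000=-48.66 kPa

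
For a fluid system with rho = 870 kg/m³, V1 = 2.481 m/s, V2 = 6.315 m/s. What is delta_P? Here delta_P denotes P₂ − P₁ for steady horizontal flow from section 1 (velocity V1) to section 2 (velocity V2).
Formula: \Delta P = \frac{1}{2} \rho (V_1^2 - V_2^2)
delta_P = 0.5·870·(2.481² − 6.315²)/1000 = -14.67 kPa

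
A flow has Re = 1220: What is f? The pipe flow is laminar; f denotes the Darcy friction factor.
Formula: f = \frac{64}{Re}
f = 64/1220 = 0.05246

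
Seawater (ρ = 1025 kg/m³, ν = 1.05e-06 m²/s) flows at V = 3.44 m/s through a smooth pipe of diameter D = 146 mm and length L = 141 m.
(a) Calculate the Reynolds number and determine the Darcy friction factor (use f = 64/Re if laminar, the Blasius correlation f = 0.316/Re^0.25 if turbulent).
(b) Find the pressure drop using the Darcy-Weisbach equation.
(a) Re = V·D/ν = 3.44·0.146/1.05e-06 = 478320 → turbulent (Re > 4000); f = 0.316/Re^0.25 = 0.316/478320^0.25 = 0.012016 (Blasius is strictly valid for Re ≲ 1e5; used here as the smooth-pipe estimate the problem specifies)
(b) Darcy-Weisbach: ΔP = f·(L/D)·½ρV²/1000 = 0.012016·(141/0.146)·½·1025·3.44²/1000 = 70.38 kPa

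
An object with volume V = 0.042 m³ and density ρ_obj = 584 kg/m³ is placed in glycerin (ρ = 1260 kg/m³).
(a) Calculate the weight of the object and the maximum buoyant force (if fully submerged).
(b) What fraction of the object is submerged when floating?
(a) W=rho_obj*g*V=584*9.81*0.042=240.6 N; F_B(max)=rho*g*V=1260*9.81*0.042=519.1 N
(b) Floating fraction=rho_obj/rho=584/1260=0.463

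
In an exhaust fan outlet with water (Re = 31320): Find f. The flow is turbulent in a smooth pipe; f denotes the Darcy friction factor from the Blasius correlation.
Formula: f = \frac{0.316}{Re^{0.25}}
f = 0.316/31320^0.25 = 0.02375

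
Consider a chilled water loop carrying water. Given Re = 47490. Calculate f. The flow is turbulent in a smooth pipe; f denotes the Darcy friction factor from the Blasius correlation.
Formula: f = \frac{0.316}{Re^{0.25}}
f = 0.316/47490^0.25 = 0.02141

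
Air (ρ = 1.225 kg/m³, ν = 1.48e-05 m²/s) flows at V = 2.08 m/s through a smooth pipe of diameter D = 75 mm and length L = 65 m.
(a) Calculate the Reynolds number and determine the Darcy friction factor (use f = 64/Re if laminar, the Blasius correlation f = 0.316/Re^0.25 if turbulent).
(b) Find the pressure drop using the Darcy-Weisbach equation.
(a) Re = V·D/ν = 2.08·0.075/1.48e-05 = 10541 → turbulent (Re > 4000); f = 0.316/Re^0.25 = 0.316/10541^0.25 = 0.031186
(b) Darcy-Weisbach: ΔP = f·(L/D)·½ρV²/1000 = 0.031186·(65/0.075)·½·1.225·2.08²/1000 = 0.07162 kPa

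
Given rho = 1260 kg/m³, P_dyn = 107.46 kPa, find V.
Formula: P_{dyn} = \frac{1}{2} \rho V^2
Substituting knowns: 107.46 = 0.5·1260·V²/1000
Solving for V: V = √(2·(107.46·1000)/1260) = 13.06 m/s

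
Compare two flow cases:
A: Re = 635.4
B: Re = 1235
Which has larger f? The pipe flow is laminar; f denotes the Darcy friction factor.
f(A) = 0.1007, f(B) = 0.05182. Answer: A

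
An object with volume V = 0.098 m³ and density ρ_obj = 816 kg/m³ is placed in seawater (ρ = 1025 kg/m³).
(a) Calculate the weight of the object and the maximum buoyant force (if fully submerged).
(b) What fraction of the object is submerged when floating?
(a) W=rho_obj*g*V=816*9.81*0.098=784.5 N; F_B(max)=rho*g*V=1025*9.81*0.098=985.4 N
(b) Floating fraction=rho_obj/rho=816/1025=0.796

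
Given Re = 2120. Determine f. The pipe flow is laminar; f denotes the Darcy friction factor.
Formula: f = \frac{64}{Re}
f = 64/2120 = 0.03019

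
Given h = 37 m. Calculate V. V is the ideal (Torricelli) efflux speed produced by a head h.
Formula: V = \sqrt{2 g h}
V = √(2·9.81·37) = 26.94 m/s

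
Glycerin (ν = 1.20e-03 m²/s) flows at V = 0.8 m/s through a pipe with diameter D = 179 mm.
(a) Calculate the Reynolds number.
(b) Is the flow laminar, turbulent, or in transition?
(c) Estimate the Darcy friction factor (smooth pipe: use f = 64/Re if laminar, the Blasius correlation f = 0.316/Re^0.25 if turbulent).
(a) Re = V·D/ν = 0.8·0.179/1.20e-03 = 119.33
(b) Flow regime: laminar (Re < 2300)
(c) Friction factor: f = 64/Re = 64/119.33 = 0.5363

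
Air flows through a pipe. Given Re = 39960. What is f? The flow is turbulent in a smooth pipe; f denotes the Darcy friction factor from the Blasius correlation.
Formula: f = \frac{0.316}{Re^{0.25}}
f = 0.316/39960^0.25 = 0.02235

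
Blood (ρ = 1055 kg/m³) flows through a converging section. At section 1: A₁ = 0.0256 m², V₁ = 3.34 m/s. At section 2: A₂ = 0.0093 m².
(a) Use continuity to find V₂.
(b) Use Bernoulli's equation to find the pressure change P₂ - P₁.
(a) Continuity: A₁V₁=A₂V₂ -> V₂=A₁V₁/A₂=0.0256*3.34/0.0093=9.19 m/s
(b) Bernoulli: P₂-P₁=0.5*rho*(V₁^2-V₂^2)/1000=0.5*1055*(3.34^2-9.19^2)/1000=-38.67 kPa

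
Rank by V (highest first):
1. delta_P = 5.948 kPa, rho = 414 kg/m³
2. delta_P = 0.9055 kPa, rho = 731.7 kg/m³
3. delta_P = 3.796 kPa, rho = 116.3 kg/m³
Case 1: V = 5.36 m/s
Case 2: V = 1.573 m/s
Case 3: V = 8.08 m/s
Ranking (highest first): 3, 1, 2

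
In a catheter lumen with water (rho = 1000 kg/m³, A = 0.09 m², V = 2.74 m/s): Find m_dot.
Formula: \dot{m} = \rho A V
m_dot = 1000·0.09·2.74 = 246.6 kg/s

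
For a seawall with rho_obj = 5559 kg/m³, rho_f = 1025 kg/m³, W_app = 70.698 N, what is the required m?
Formula: W_{app} = mg\left(1 - \frac{\rho_f}{\rho_{obj}}\right)
Substituting knowns: 70.698 = m·9.81·(1 − 1025/5559)
Solving for m: m = 70.698/(9.81·(1 − 1025/5559)) = 8.836 kg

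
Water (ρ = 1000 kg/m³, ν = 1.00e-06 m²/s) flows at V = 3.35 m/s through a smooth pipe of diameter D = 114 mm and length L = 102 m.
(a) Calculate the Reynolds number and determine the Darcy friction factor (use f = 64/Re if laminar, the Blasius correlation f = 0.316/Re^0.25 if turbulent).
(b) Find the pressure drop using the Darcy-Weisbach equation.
(a) Re = V·D/ν = 3.35·0.114/1.00e-06 = 381900 → turbulent (Re > 4000); f = 0.316/Re^0.25 = 0.316/381900^0.25 = 0.012712 (Blasius is strictly valid for Re ≲ 1e5; used here as the smooth-pipe estimate the problem specifies)
(b) Darcy-Weisbach: ΔP = f·(L/D)·½ρV²/1000 = 0.012712·(102/0.114)·½·1000·3.35²/1000 = 63.82 kPa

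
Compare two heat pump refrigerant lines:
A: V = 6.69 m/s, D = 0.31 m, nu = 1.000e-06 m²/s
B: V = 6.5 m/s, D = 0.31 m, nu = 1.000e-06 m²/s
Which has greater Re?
Re(A) = 2.074e+06, Re(B) = 2.015e+06. Answer: A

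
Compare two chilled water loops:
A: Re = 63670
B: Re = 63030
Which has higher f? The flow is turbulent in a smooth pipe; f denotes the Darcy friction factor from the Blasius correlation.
f(A) = 0.01989, f(B) = 0.01994. Answer: B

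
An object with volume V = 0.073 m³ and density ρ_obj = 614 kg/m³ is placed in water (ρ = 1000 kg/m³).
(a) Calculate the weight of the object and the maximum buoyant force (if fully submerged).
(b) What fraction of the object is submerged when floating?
(a) W=rho_obj*g*V=614*9.81*0.073=439.7 N; F_B(max)=rho*g*V=1000*9.81*0.073=716.1 N
(b) Floating fraction=rho_obj/rho=614/1000=0.614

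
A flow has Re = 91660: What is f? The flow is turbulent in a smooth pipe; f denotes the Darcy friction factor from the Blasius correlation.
Formula: f = \frac{0.316}{Re^{0.25}}
f = 0.316/91660^0.25 = 0.01816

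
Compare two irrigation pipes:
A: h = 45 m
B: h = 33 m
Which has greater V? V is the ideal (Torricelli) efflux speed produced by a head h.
V(A) = 29.71 m/s, V(B) = 25.45 m/s. Answer: A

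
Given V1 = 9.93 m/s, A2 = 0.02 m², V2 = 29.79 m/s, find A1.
Formula: V_2 = \frac{A_1 V_1}{A_2}
Substituting knowns: 29.79 = A1·9.93/0.02
Solving for A1: A1 = 29.79·0.02/9.93 = 0.06 m²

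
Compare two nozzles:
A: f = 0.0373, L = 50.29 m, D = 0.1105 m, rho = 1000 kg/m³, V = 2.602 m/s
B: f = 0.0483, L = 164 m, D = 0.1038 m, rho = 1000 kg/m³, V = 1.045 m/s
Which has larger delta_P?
delta_P(A) = 57.47 kPa, delta_P(B) = 41.67 kPa. Answer: A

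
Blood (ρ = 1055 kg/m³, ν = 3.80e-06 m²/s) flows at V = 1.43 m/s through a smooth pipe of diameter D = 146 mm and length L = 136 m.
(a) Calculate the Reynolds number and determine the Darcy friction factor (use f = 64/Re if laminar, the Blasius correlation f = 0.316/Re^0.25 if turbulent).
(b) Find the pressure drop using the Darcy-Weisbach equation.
(a) Re = V·D/ν = 1.43·0.146/3.80e-06 = 54942 → turbulent (Re > 4000); f = 0.316/Re^0.25 = 0.316/54942^0.25 = 0.02064
(b) Darcy-Weisbach: ΔP = f·(L/D)·½ρV²/1000 = 0.02064·(136/0.146)·½·1055·1.43²/1000 = 20.74 kPa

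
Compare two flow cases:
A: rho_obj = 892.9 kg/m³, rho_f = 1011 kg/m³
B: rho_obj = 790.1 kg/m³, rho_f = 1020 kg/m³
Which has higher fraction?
fraction(A) = 0.8832, fraction(B) = 0.7746. Answer: A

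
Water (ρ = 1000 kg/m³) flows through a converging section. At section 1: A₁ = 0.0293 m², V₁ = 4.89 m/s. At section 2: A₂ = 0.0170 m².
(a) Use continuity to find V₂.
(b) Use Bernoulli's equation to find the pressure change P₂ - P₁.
(a) Continuity: A₁V₁=A₂V₂ -> V₂=A₁V₁/A₂=0.0293*4.89/0.0170=8.43 m/s
(b) Bernoulli: P₂-P₁=0.5*rho*(V₁^2-V₂^2)/1000=0.5*1000*(4.89^2-8.43^2)/1000=-23.58 kPa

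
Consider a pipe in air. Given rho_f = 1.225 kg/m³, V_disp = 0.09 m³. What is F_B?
Formula: F_B = \rho_f g V_{disp}
F_B = 1.225·9.81·0.09 = 1.082 N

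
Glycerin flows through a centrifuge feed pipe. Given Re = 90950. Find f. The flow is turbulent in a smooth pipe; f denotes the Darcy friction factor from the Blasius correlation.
Formula: f = \frac{0.316}{Re^{0.25}}
f = 0.316/90950^0.25 = 0.0182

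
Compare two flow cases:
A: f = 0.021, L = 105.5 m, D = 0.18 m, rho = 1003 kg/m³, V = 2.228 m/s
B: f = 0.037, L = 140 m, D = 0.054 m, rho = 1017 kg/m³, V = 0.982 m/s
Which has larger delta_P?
delta_P(A) = 30.64 kPa, delta_P(B) = 47.04 kPa. Answer: B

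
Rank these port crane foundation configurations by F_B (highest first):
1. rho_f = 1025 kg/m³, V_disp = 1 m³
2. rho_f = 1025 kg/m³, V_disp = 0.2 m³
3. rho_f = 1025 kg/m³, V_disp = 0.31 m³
Case 1: F_B = 10055 N
Case 2: F_B = 2011 N
Case 3: F_B = 3117 N
Ranking (highest first): 1, 3, 2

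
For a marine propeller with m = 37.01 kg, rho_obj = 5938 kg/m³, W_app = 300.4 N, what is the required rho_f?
Formula: W_{app} = mg\left(1 - \frac{\rho_f}{\rho_{obj}}\right)
Substituting knowns: 300.4 = 37.01·9.81·(1 − rho_f/5938)
Solving for rho_f: rho_f = 5938·(1 − 300.4/(37.01·9.81)) = 1025 kg/m³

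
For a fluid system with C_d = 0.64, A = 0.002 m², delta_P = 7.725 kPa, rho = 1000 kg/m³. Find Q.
Formula: Q = C_d A \sqrt{\frac{2 \Delta P}{\rho}}
Q = 0.64·0.002·√(2·(7.725·1000)/1000)·1000 = 5.031 L/s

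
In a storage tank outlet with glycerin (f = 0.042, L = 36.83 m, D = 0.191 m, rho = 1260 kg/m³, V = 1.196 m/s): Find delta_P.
Formula: \Delta P = f \frac{L}{D} \frac{\rho V^2}{2}
delta_P = 0.042·(36.83/0.191)·0.5·1260·1.196²/1000 = 7.298 kPa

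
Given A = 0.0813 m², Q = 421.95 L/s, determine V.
Formula: Q = A V
Substituting knowns: 421.95 = 0.0813·V·1000
Solving for V: V = (421.95/1000)/0.0813 = 5.19 m/s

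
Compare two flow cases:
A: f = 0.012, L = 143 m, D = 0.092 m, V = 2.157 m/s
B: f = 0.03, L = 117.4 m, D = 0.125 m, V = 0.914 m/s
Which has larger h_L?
h_L(A) = 4.423 m, h_L(B) = 1.2 m. Answer: A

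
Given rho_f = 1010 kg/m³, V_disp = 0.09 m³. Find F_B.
Formula: F_B = \rho_f g V_{disp}
F_B = 1010·9.81·0.09 = 891.7 N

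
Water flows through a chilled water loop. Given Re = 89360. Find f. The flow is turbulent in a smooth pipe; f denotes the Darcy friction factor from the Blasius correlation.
Formula: f = \frac{0.316}{Re^{0.25}}
f = 0.316/89360^0.25 = 0.01828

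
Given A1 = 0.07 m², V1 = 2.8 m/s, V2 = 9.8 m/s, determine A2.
Formula: V_2 = \frac{A_1 V_1}{A_2}
Substituting knowns: 9.8 = 0.07·2.8/A2
Solving for A2: A2 = 0.07·2.8/9.8 = 0.02 m²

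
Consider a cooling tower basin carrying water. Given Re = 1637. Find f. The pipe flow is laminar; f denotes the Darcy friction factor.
Formula: f = \frac{64}{Re}
f = 64/1637 = 0.0391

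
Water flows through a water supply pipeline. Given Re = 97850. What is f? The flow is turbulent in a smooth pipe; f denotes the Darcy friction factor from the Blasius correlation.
Formula: f = \frac{0.316}{Re^{0.25}}
f = 0.316/97850^0.25 = 0.01787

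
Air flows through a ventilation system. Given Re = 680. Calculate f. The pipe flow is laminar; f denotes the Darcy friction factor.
Formula: f = \frac{64}{Re}
f = 64/680 = 0.09412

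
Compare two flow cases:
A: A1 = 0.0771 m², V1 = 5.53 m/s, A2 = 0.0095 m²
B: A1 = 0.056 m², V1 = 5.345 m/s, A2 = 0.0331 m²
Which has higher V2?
V2(A) = 44.88 m/s, V2(B) = 9.043 m/s. Answer: A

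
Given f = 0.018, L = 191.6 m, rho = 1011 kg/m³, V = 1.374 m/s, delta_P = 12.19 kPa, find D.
Formula: \Delta P = f \frac{L}{D} \frac{\rho V^2}{2}
Substituting knowns: 12.19 = 0.018·(191.6/D)·0.5·1011·1.374²/1000
Solving for D: D = 0.018·191.6·0.5·1011·1.374²/(12.19·1000) = 0.27 m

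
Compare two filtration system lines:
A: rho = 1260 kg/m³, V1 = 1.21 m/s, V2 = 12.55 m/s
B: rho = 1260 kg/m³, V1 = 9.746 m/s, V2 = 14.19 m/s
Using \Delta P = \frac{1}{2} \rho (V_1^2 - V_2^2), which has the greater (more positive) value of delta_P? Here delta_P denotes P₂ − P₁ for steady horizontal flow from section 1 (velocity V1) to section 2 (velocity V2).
delta_P(A) = -98.3 kPa, delta_P(B) = -67.01 kPa. Answer: B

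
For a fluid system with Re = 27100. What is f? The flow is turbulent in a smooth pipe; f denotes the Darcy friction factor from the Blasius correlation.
Formula: f = \frac{0.316}{Re^{0.25}}
f = 0.316/27100^0.25 = 0.02463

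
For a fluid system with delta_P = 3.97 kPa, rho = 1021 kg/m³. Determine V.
Formula: V = \sqrt{\frac{2 \Delta P}{\rho}}
V = √(2·(3.97·1000)/1021) = 2.789 m/s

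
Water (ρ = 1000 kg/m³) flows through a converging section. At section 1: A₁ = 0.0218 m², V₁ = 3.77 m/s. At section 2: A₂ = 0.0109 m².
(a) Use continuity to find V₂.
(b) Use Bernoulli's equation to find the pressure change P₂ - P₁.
(a) Continuity: A₁V₁=A₂V₂ -> V₂=A₁V₁/A₂=0.0218*3.77/0.0109=7.54 m/s
(b) Bernoulli: P₂-P₁=0.5*rho*(V₁^2-V₂^2)/1000=0.5*1000*(3.77^2-7.54^2)/1000=-21.32 kPa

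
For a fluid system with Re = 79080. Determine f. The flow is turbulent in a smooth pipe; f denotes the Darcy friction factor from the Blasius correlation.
Formula: f = \frac{0.316}{Re^{0.25}}
f = 0.316/79080^0.25 = 0.01884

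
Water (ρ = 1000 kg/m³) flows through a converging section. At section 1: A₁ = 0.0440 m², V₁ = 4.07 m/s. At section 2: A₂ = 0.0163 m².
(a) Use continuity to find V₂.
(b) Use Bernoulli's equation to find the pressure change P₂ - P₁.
(a) Continuity: A₁V₁=A₂V₂ -> V₂=A₁V₁/A₂=0.0440*4.07/0.0163=10.99 m/s
(b) Bernoulli: P₂-P₁=0.5*rho*(V₁^2-V₂^2)/1000=0.5*1000*(4.07^2-10.99^2)/1000=-52.11 kPa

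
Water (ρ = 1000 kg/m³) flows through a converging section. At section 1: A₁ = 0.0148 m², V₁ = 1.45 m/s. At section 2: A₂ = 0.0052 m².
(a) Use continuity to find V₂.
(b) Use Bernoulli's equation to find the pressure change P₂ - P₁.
(a) Continuity: A₁V₁=A₂V₂ -> V₂=A₁V₁/A₂=0.0148*1.45/0.0052=4.13 m/s
(b) Bernoulli: P₂-P₁=0.5*rho*(V₁^2-V₂^2)/1000=0.5*1000*(1.45^2-4.13^2)/1000=-7.477 kPa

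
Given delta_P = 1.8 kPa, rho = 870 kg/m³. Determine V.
Formula: V = \sqrt{\frac{2 \Delta P}{\rho}}
V = √(2·(1.8·1000)/870) = 2.034 m/s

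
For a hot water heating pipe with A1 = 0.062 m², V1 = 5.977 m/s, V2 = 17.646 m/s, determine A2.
Formula: V_2 = \frac{A_1 V_1}{A_2}
Substituting knowns: 17.646 = 0.062·5.977/A2
Solving for A2: A2 = 0.062·5.977/17.646 = 0.021 m²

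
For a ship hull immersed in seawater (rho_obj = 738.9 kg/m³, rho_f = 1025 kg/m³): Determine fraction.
Formula: f_{sub} = \frac{\rho_{obj}}{\rho_f}
fraction = 738.9/1025 = 0.7209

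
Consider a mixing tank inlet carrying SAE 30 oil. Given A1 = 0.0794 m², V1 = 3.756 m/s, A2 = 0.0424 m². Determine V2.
Formula: V_2 = \frac{A_1 V_1}{A_2}
V2 = 0.0794·3.756/0.0424 = 7.034 m/s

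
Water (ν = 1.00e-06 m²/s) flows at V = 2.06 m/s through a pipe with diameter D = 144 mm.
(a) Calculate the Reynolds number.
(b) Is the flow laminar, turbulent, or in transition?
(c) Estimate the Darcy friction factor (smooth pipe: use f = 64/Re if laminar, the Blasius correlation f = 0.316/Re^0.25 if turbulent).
(a) Re = V·D/ν = 2.06·0.144/1.00e-06 = 296640
(b) Flow regime: turbulent (Re > 4000)
(c) Friction factor: f = 0.316/Re^0.25 = 0.316/296640^0.25 = 0.01354 (Blasius is strictly valid for Re ≲ 1e5; used here as the smooth-pipe estimate the problem specifies)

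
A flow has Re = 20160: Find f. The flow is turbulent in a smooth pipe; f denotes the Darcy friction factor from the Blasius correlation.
Formula: f = \frac{0.316}{Re^{0.25}}
f = 0.316/20160^0.25 = 0.02652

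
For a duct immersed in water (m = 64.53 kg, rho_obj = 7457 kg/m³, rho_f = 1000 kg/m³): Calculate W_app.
Formula: W_{app} = mg\left(1 - \frac{\rho_f}{\rho_{obj}}\right)
W_app = 64.53·9.81·(1 − 1000/7457) = 548.1 N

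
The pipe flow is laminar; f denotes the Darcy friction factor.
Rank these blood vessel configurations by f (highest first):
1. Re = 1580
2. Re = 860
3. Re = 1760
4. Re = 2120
Case 1: f = 0.04051
Case 2: f = 0.07442
Case 3: f = 0.03636
Case 4: f = 0.03019
Ranking (highest first): 2, 1, 3, 4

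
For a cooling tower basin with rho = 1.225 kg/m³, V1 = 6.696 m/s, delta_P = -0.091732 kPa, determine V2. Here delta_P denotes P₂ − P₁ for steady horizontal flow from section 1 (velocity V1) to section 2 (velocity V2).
Formula: \Delta P = \frac{1}{2} \rho (V_1^2 - V_2^2)
Substituting knowns: -0.091732 = 0.5·1.225·(6.696² − V2²)/1000
Solving for V2: V2 = √(6.696² − 2·(-0.091732·1000)/1.225) = 13.95 m/s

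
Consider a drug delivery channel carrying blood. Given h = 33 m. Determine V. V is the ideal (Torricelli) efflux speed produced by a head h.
Formula: V = \sqrt{2 g h}
V = √(2·9.81·33) = 25.45 m/s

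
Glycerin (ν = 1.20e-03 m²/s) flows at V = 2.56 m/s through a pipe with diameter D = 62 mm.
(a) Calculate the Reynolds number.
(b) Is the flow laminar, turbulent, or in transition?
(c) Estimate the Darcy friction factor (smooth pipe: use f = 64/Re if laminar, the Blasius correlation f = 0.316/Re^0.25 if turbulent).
(a) Re = V·D/ν = 2.56·0.062/1.20e-03 = 132.27
(b) Flow regime: laminar (Re < 2300)
(c) Friction factor: f = 64/Re = 64/132.27 = 0.4839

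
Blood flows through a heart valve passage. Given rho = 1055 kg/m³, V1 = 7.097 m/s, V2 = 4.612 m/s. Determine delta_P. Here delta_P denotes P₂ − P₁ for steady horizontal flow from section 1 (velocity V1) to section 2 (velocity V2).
Formula: \Delta P = \frac{1}{2} \rho (V_1^2 - V_2^2)
delta_P = 0.5·1055·(7.097² − 4.612²)/1000 = 15.35 kPa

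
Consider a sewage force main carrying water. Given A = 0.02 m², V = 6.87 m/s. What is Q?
Formula: Q = A V
Q = 0.02·6.87·1000 = 137.4 L/s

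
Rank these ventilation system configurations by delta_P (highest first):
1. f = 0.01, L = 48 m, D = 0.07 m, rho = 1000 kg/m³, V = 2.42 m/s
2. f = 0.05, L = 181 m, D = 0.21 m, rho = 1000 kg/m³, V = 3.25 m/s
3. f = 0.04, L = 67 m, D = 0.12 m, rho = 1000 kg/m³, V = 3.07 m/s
Case 1: delta_P = 20.08 kPa
Case 2: delta_P = 227.6 kPa
Case 3: delta_P = 105.2 kPa
Ranking (highest first): 2, 3, 1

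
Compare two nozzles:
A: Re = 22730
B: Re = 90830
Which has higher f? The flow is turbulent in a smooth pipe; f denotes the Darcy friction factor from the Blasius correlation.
f(A) = 0.02574, f(B) = 0.0182. Answer: A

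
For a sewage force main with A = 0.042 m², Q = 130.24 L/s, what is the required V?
Formula: Q = A V
Substituting knowns: 130.24 = 0.042·V·1000
Solving for V: V = (130.24/1000)/0.042 = 3.101 m/s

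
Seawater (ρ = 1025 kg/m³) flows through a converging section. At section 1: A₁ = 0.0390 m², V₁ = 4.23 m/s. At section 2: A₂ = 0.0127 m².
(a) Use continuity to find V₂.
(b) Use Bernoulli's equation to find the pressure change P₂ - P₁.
(a) Continuity: A₁V₁=A₂V₂ -> V₂=A₁V₁/A₂=0.0390*4.23/0.0127=12.99 m/s
(b) Bernoulli: P₂-P₁=0.5*rho*(V₁^2-V₂^2)/1000=0.5*1025*(4.23^2-12.99^2)/1000=-77.31 kPa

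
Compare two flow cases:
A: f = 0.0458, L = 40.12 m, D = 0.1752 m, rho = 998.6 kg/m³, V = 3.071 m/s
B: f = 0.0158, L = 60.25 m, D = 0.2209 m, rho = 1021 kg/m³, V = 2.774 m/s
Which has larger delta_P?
delta_P(A) = 49.39 kPa, delta_P(B) = 16.93 kPa. Answer: A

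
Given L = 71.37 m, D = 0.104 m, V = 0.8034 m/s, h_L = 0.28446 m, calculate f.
Formula: h_L = f \frac{L}{D} \frac{V^2}{2g}
Substituting knowns: 0.28446 = f·(71.37/0.104)·0.8034²/(2·9.81)
Solving for f: f = 0.28446·2·9.81/((71.37/0.104)·0.8034²) = 0.0126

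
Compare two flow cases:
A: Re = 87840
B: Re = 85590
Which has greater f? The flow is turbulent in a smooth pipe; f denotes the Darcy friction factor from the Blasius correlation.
f(A) = 0.01836, f(B) = 0.01847. Answer: B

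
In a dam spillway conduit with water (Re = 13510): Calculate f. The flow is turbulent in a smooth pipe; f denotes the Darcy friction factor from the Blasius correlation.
Formula: f = \frac{0.316}{Re^{0.25}}
f = 0.316/13510^0.25 = 0.02931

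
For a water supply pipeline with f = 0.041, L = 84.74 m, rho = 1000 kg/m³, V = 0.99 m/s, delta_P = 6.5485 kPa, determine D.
Formula: \Delta P = f \frac{L}{D} \frac{\rho V^2}{2}
Substituting knowns: 6.5485 = 0.041·(84.74/D)·0.5·1000·0.99²/1000
Solving for D: D = 0.041·84.74·0.5·1000·0.99²/(6.5485·1000) = 0.26 m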